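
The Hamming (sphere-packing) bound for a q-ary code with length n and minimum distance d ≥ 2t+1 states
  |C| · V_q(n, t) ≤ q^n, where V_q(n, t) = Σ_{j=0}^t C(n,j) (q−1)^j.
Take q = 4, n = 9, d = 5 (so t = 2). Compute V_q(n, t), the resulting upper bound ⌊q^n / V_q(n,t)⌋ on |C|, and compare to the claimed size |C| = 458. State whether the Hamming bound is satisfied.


V_q(n, t) = 352, q^n = 262144, Hamming bound = 744, |C| = 458 ≤ bound (satisfied).

Step 1: Compute V_q(n, t) = Σ_{j=0}^2 C(n, j) (q−1)^j.
  j = 0: C(9,0)·(3)^0 = 1·1 = 1.
  j = 1: C(9,1)·(3)^1 = 9·3 = 27.
  j = 2: C(9,2)·(3)^2 = 36·9 = 324.
  V_q(n, t) = 1 + 27 + 324 = 352.
Step 2: q^n = 4^9 = 262144.
Step 3: Hamming bound ⌊q^n / V_q(n,t)⌋ = ⌊262144/352⌋ = 744.
Step 4: Compare |C| = 458 to 744: satisfied.
The claimed |C| lies below the Hamming bound.


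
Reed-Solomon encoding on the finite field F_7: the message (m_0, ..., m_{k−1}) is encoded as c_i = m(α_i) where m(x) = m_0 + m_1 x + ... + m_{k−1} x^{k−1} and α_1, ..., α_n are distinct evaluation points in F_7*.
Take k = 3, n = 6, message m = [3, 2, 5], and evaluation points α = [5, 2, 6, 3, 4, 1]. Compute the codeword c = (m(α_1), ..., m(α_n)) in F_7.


c = [5, 6, 6, 5, 0, 3]

Message polynomial: m(x) = 3 + 2·x + 5·x^2 (mod 7).
For each evaluation point α_i, compute m(α_i) mod 7:
  α_1 = 5: Horner steps 5 → 6 → 5, so m(5) = 5.
  α_2 = 2: Horner steps 5 → 5 → 6, so m(2) = 6.
  α_3 = 6: Horner steps 5 → 4 → 6, so m(6) = 6.
  α_4 = 3: Horner steps 5 → 3 → 5, so m(3) = 5.
  α_5 = 4: Horner steps 5 → 1 → 0, so m(4) = 0.
  α_6 = 1: Horner steps 5 → 0 → 3, so m(1) = 3.
Codeword c = [5, 6, 6, 5, 0, 3] ∈ F_7^6.


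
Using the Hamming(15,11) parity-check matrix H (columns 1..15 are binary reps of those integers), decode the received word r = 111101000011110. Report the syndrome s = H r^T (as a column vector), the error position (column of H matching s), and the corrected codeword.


s = (0, 1, 1, 0)^T, error position = 6, corrected codeword c = 111100000011110

Compute s = H r^T mod 2 one row at a time:
  s_1 = 0 + 0 + 0 + 1 + 1 + 1 + 1 + 0 = 4 ≡ 0 (mod 2).
  s_2 = 1 + 0 + 1 + 0 + 1 + 1 + 1 + 0 = 5 ≡ 1 (mod 2).
  s_3 = 1 + 1 + 1 + 0 + 0 + 1 + 1 + 0 = 5 ≡ 1 (mod 2).
  s_4 = 1 + 1 + 0 + 0 + 0 + 1 + 1 + 0 = 4 ≡ 0 (mod 2).
s = (0, 1, 1, 0)^T — this equals column 6 of H (binary 0110), so error is at position 6.
Correct: flip bit 6 of r = 111101000011110 to get c = 111100000011110.


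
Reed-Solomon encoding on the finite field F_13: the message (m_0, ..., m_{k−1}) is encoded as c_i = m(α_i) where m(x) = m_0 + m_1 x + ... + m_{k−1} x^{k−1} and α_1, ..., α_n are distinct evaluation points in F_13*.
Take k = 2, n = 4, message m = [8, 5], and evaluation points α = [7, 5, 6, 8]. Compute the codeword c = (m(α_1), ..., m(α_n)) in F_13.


c = [4, 7, 12, 9]

Message polynomial: m(x) = 8 + 5·x (mod 13).
For each evaluation point α_i, compute m(α_i) mod 13:
  α_1 = 7: Horner steps 5 → 4, so m(7) = 4.
  α_2 = 5: Horner steps 5 → 7, so m(5) = 7.
  α_3 = 6: Horner steps 5 → 12, so m(6) = 12.
  α_4 = 8: Horner steps 5 → 9, so m(8) = 9.
Codeword c = [4, 7, 12, 9] ∈ F_13^4.


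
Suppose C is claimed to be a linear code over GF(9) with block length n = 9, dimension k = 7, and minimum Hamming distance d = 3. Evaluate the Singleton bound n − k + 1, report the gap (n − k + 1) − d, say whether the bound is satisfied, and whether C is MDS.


Singleton RHS = n − k + 1 = 3, slack = 0, bound satisfied, MDS.

Singleton bound: d ≤ n − k + 1.
Here n = 9, k = 7, so n − k + 1 = 3.
Given d = 3, check d ≤ 3: YES.
Slack = (n − k + 1) − d = 0.
The code is MDS (slack = 0).
Description: the claimed parameters are [9, 7, 3]_9; such a code would be MDS (meets Singleton bound).


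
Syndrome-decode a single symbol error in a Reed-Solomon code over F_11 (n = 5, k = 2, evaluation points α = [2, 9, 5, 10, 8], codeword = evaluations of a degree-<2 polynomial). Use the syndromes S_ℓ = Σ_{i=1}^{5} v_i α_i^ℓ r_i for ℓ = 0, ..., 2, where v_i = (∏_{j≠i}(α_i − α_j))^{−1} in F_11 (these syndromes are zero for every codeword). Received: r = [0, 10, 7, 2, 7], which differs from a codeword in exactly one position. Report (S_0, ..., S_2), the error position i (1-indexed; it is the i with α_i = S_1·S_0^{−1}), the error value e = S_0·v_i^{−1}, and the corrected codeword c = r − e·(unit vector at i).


S = (6, 8, 7), error at position 3, error magnitude e = 9, c = [0, 10, 9, 2, 7].

Step 1: column multipliers v_i = (∏_{j≠i}(α_i − α_j))^{−1} mod 11.
  i = 1 (α = 2): (2−9)(2−5)(2−10)(2−8) = (−7)·(−3)·(−8)·(−6) = 1008 ≡ 7, so v_1 = 7^{−1} = 8 (mod 11).
  i = 2 (α = 9): (9−2)(9−5)(9−10)(9−8) = 7·4·(−1)·1 = −28 ≡ 5, so v_2 = 5^{−1} = 9 (mod 11).
  i = 3 (α = 5): (5−2)(5−9)(5−10)(5−8) = 3·(−4)·(−5)·(−3) = −180 ≡ 7, so v_3 = 7^{−1} = 8 (mod 11).
  i = 4 (α = 10): (10−2)(10−9)(10−5)(10−8) = 8·1·5·2 = 80 ≡ 3, so v_4 = 3^{−1} = 4 (mod 11).
  i = 5 (α = 8): (8−2)(8−9)(8−5)(8−10) = 6·(−1)·3·(−2) = 36 ≡ 3, so v_5 = 3^{−1} = 4 (mod 11).
  v = [8, 9, 8, 4, 4].
Step 2: syndromes of r = [0, 10, 7, 2, 7] (all sums mod 11).
  S_0 = Σ v_i r_i = 8·0 + 9·10 + 8·7 + 4·2 + 4·7 = 182 ≡ 6.
  S_1 = Σ v_i α_i r_i = 8·2·0 + 9·9·10 + 8·5·7 + 4·10·2 + 4·8·7 = 1394 ≡ 8.
  α_i^2 mod 11 = [4, 4, 3, 1, 9].
  S_2 = Σ v_i α_i^2 r_i = 8·4·0 + 9·4·10 + 8·3·7 + 4·1·2 + 4·9·7 = 788 ≡ 7.
  S = (6, 8, 7) ≠ 0, so r is not a codeword (an error is present).
Step 3: locate the error. For a single error e at position i, S_ℓ = v_i·e·α_i^ℓ, so α_err = S_1/S_0.
  S_0^{−1} = 6^{−1} = 2 (mod 11), so α_err = 8·2 = 16 ≡ 5 = α_3. Error position i = 3.
  Consistency check: S_2/S_1 = 7·7 = 49 ≡ 5 = α_err ✓ (single-error assumption holds).
Step 4: error magnitude e = S_0/v_3 = S_0·∏_{j≠3}(α_3 − α_j) = 6·7 = 42 ≡ 9 (mod 11).
Step 5: correct position 3: c_3 = r_3 − e = 7 − 9 ≡ 9 (mod 11). Hence c = [0, 10, 9, 2, 7].
  Check: interpolating c through the α_i gives m(x) = 5 + 3·x (degree < 2) with m(α_i) = c_i for every i, so c is indeed a codeword.


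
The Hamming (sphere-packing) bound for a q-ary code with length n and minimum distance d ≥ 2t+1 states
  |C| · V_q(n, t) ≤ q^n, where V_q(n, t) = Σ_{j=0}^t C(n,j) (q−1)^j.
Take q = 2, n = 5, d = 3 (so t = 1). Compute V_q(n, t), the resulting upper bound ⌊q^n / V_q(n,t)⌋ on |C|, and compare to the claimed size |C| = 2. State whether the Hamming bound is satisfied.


V_q(n, t) = 6, q^n = 32, Hamming bound = 5, |C| = 2 ≤ bound (satisfied).

Step 1: Compute V_q(n, t) = Σ_{j=0}^1 C(n, j) (q−1)^j.
  j = 0: C(5,0)·(1)^0 = 1·1 = 1.
  j = 1: C(5,1)·(1)^1 = 5·1 = 5.
  V_q(n, t) = 1 + 5 = 6.
Step 2: q^n = 2^5 = 32.
Step 3: Hamming bound ⌊q^n / V_q(n,t)⌋ = ⌊32/6⌋ = 5.
Step 4: Compare |C| = 2 to 5: satisfied.
The claimed |C| lies below the Hamming bound.


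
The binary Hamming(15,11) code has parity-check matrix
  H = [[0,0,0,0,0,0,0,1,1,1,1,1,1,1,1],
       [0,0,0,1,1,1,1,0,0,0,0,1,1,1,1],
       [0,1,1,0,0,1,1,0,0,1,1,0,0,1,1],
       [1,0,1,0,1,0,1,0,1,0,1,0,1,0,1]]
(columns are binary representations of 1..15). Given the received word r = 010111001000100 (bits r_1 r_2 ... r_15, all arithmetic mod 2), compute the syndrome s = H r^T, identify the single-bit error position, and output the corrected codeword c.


s = (0, 0, 0, 1)^T, error position = 1, corrected codeword c = 110111001000100

Compute s = H r^T mod 2 one row at a time:
  s_1 = 0 + 1 + 0 + 0 + 0 + 1 + 0 + 0 = 2 ≡ 0 (mod 2).
  s_2 = 1 + 1 + 1 + 0 + 0 + 1 + 0 + 0 = 4 ≡ 0 (mod 2).
  s_3 = 1 + 0 + 1 + 0 + 0 + 0 + 0 + 0 = 2 ≡ 0 (mod 2).
  s_4 = 0 + 0 + 1 + 0 + 1 + 0 + 1 + 0 = 3 ≡ 1 (mod 2).
s = (0, 0, 0, 1)^T — this equals column 1 of H (binary 0001), so error is at position 1.
Correct: flip bit 1 of r = 010111001000100 to get c = 110111001000100.


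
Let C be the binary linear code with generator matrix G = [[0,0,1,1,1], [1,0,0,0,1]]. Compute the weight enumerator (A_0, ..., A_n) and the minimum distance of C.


Weight distribution: A_0 = 1, A_2 = 1, A_3 = 2. Minimum distance d = 2.

Enumerate all 2^2 = 4 messages m ∈ F_2^2.
For each, compute codeword c = mG in F_2^5, then tally its weight.
  m = 00 → c = 00000, weight = 0.
  m = 10 → c = 00111, weight = 3.
  m = 01 → c = 10001, weight = 2.
  m = 11 → c = 10110, weight = 3.
Tally weights:
  weight 0: 1 codewords.
  weight 2: 1 codewords.
  weight 3: 2 codewords.
Minimum distance d = smallest w > 0 with A_w > 0 = 2.
Sanity: Σ A_w = 4 = 2^2 = 4 ✓.


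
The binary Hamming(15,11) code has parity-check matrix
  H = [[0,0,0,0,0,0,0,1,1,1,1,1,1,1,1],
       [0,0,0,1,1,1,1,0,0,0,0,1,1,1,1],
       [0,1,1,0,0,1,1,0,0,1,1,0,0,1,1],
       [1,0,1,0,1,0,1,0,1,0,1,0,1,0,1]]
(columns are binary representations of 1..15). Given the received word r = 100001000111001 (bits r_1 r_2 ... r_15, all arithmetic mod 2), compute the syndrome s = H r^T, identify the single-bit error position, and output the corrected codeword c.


s = (0, 1, 0, 1)^T, error position = 5, corrected codeword c = 100011000111001

Compute s = H r^T mod 2 one row at a time:
  s_1 = 0 + 0 + 1 + 1 + 1 + 0 + 0 + 1 = 4 ≡ 0 (mod 2).
  s_2 = 0 + 0 + 1 + 0 + 1 + 0 + 0 + 1 = 3 ≡ 1 (mod 2).
  s_3 = 0 + 0 + 1 + 0 + 1 + 1 + 0 + 1 = 4 ≡ 0 (mod 2).
  s_4 = 1 + 0 + 0 + 0 + 0 + 1 + 0 + 1 = 3 ≡ 1 (mod 2).
s = (0, 1, 0, 1)^T — this equals column 5 of H (binary 0101), so error is at position 5.
Correct: flip bit 5 of r = 100001000111001 to get c = 100011000111001.


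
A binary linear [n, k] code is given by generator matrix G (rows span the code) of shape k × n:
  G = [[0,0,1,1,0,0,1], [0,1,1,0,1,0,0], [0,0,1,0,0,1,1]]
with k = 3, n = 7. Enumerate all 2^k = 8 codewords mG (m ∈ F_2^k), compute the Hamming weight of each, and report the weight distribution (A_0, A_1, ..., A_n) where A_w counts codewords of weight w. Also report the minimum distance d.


Weight distribution: A_0 = 1, A_2 = 1, A_3 = 3, A_4 = 2, A_5 = 1. Minimum distance d = 2.

Enumerate all 2^3 = 8 messages m ∈ F_2^3.
For each, compute codeword c = mG in F_2^7, then tally its weight.
  m = 000 → c = 0000000, weight = 0.
  m = 100 → c = 0011001, weight = 3.
  m = 010 → c = 0110100, weight = 3.
  m = 110 → c = 0101101, weight = 4.
  m = 001 → c = 0010011, weight = 3.
  m = 101 → c = 0001010, weight = 2.
  m = 011 → c = 0100111, weight = 4.
  m = 111 → c = 0111110, weight = 5.
Tally weights:
  weight 0: 1 codewords.
  weight 2: 1 codewords.
  weight 3: 3 codewords.
  weight 4: 2 codewords.
  weight 5: 1 codewords.
Minimum distance d = smallest w > 0 with A_w > 0 = 2.
Sanity: Σ A_w = 8 = 2^3 = 8 ✓.


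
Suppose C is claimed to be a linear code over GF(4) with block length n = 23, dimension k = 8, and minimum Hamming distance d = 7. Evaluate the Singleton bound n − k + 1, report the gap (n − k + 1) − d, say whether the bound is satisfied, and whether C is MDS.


Singleton RHS = n − k + 1 = 16, slack = 9, bound satisfied, not MDS.

Singleton bound: d ≤ n − k + 1.
Here n = 23, k = 8, so n − k + 1 = 16.
Given d = 7, check d ≤ 16: YES.
Slack = (n − k + 1) − d = 9.
The code is NOT MDS (slack = 9 > 0).
Description: the claimed parameters are [23, 8, 7]_4; such a code would be non-MDS.


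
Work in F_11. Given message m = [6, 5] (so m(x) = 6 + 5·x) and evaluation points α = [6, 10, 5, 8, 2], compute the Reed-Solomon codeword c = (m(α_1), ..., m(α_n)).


c = [3, 1, 9, 2, 5]

Message polynomial: m(x) = 6 + 5·x (mod 11).
For each evaluation point α_i, compute m(α_i) mod 11:
  α_1 = 6: Horner steps 5 → 3, so m(6) = 3.
  α_2 = 10: Horner steps 5 → 1, so m(10) = 1.
  α_3 = 5: Horner steps 5 → 9, so m(5) = 9.
  α_4 = 8: Horner steps 5 → 2, so m(8) = 2.
  α_5 = 2: Horner steps 5 → 5, so m(2) = 5.
Codeword c = [3, 1, 9, 2, 5] ∈ F_11^5.


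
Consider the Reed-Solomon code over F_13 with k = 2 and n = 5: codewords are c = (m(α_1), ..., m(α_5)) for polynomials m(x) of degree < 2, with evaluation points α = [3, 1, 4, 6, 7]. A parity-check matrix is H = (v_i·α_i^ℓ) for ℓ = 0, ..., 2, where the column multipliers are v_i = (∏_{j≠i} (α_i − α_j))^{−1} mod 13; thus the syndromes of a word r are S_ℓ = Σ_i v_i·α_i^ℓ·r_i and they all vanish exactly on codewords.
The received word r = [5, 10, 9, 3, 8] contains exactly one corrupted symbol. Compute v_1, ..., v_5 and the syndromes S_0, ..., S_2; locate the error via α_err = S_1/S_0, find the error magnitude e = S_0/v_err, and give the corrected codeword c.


S = (10, 8, 9), error at position 4, error magnitude e = 12, c = [5, 10, 9, 4, 8].

Step 1: column multipliers v_i = (∏_{j≠i}(α_i − α_j))^{−1} mod 13.
  i = 1 (α = 3): (3−1)(3−4)(3−6)(3−7) = 2·(−1)·(−3)·(−4) = −24 ≡ 2, so v_1 = 2^{−1} = 7 (mod 13).
  i = 2 (α = 1): (1−3)(1−4)(1−6)(1−7) = (−2)·(−3)·(−5)·(−6) = 180 ≡ 11, so v_2 = 11^{−1} = 6 (mod 13).
  i = 3 (α = 4): (4−3)(4−1)(4−6)(4−7) = 1·3·(−2)·(−3) = 18 ≡ 5, so v_3 = 5^{−1} = 8 (mod 13).
  i = 4 (α = 6): (6−3)(6−1)(6−4)(6−7) = 3·5·2·(−1) = −30 ≡ 9, so v_4 = 9^{−1} = 3 (mod 13).
  i = 5 (α = 7): (7−3)(7−1)(7−4)(7−6) = 4·6·3·1 = 72 ≡ 7, so v_5 = 7^{−1} = 2 (mod 13).
  v = [7, 6, 8, 3, 2].
Step 2: syndromes of r = [5, 10, 9, 3, 8] (all sums mod 13).
  S_0 = Σ v_i r_i = 7·5 + 6·10 + 8·9 + 3·3 + 2·8 = 192 ≡ 10.
  S_1 = Σ v_i α_i r_i = 7·3·5 + 6·1·10 + 8·4·9 + 3·6·3 + 2·7·8 = 619 ≡ 8.
  α_i^2 mod 13 = [9, 1, 3, 10, 10].
  S_2 = Σ v_i α_i^2 r_i = 7·9·5 + 6·1·10 + 8·3·9 + 3·10·3 + 2·10·8 = 841 ≡ 9.
  S = (10, 8, 9) ≠ 0, so r is not a codeword (an error is present).
Step 3: locate the error. For a single error e at position i, S_ℓ = v_i·e·α_i^ℓ, so α_err = S_1/S_0.
  S_0^{−1} = 10^{−1} = 4 (mod 13), so α_err = 8·4 = 32 ≡ 6 = α_4. Error position i = 4.
  Consistency check: S_2/S_1 = 9·5 = 45 ≡ 6 = α_err ✓ (single-error assumption holds).
Step 4: error magnitude e = S_0/v_4 = S_0·∏_{j≠4}(α_4 − α_j) = 10·9 = 90 ≡ 12 (mod 13).
Step 5: correct position 4: c_4 = r_4 − e = 3 − 12 ≡ 4 (mod 13). Hence c = [5, 10, 9, 4, 8].
  Check: interpolating c through the α_i gives m(x) = 6 + 4·x (degree < 2) with m(α_i) = c_i for every i, so c is indeed a codeword.


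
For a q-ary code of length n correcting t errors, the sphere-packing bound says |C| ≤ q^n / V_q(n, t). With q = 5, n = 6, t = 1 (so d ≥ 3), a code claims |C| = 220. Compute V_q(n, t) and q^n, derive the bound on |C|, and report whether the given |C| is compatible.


V_q(n, t) = 25, q^n = 15625, Hamming bound = 625, |C| = 220 ≤ bound (satisfied).

Step 1: Compute V_q(n, t) = Σ_{j=0}^1 C(n, j) (q−1)^j.
  j = 0: C(6,0)·(4)^0 = 1·1 = 1.
  j = 1: C(6,1)·(4)^1 = 6·4 = 24.
  V_q(n, t) = 1 + 24 = 25.
Step 2: q^n = 5^6 = 15625.
Step 3: Hamming bound ⌊q^n / V_q(n,t)⌋ = ⌊15625/25⌋ = 625.
Step 4: Compare |C| = 220 to 625: satisfied.
The claimed |C| lies below the Hamming bound.


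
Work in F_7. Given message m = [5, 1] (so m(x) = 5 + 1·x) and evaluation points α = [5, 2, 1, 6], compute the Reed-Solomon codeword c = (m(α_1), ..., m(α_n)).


c = [3, 0, 6, 4]

Message polynomial: m(x) = 5 + 1·x (mod 7).
For each evaluation point α_i, compute m(α_i) mod 7:
  α_1 = 5: Horner steps 1 → 3, so m(5) = 3.
  α_2 = 2: Horner steps 1 → 0, so m(2) = 0.
  α_3 = 1: Horner steps 1 → 6, so m(1) = 6.
  α_4 = 6: Horner steps 1 → 4, so m(6) = 4.
Codeword c = [3, 0, 6, 4] ∈ F_7^4.


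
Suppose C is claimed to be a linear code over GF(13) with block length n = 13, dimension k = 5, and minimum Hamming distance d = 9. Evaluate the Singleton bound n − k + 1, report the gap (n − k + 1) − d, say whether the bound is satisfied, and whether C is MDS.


Singleton RHS = n − k + 1 = 9, slack = 0, bound satisfied, MDS.

Singleton bound: d ≤ n − k + 1.
Here n = 13, k = 5, so n − k + 1 = 9.
Given d = 9, check d ≤ 9: YES.
Slack = (n − k + 1) − d = 0.
The code is MDS (slack = 0).
Description: the claimed parameters are [13, 5, 9]_13; such a code would be MDS (meets Singleton bound).


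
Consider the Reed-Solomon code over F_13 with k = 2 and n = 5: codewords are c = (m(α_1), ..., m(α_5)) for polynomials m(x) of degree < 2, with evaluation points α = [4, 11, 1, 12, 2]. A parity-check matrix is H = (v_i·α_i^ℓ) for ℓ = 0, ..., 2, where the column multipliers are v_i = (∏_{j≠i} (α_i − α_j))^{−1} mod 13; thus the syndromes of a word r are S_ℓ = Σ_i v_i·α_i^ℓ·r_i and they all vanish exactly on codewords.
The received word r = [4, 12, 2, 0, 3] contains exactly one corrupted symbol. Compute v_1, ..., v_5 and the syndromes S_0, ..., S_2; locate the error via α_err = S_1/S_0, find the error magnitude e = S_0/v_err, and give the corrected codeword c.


S = (7, 2, 8), error at position 1, error magnitude e = 12, c = [5, 12, 2, 0, 3].

Step 1: column multipliers v_i = (∏_{j≠i}(α_i − α_j))^{−1} mod 13.
  i = 1 (α = 4): (4−11)(4−1)(4−12)(4−2) = (−7)·3·(−8)·2 = 336 ≡ 11, so v_1 = 11^{−1} = 6 (mod 13).
  i = 2 (α = 11): (11−4)(11−1)(11−12)(11−2) = 7·10·(−1)·9 = −630 ≡ 7, so v_2 = 7^{−1} = 2 (mod 13).
  i = 3 (α = 1): (1−4)(1−11)(1−12)(1−2) = (−3)·(−10)·(−11)·(−1) = 330 ≡ 5, so v_3 = 5^{−1} = 8 (mod 13).
  i = 4 (α = 12): (12−4)(12−11)(12−1)(12−2) = 8·1·11·10 = 880 ≡ 9, so v_4 = 9^{−1} = 3 (mod 13).
  i = 5 (α = 2): (2−4)(2−11)(2−1)(2−12) = (−2)·(−9)·1·(−10) = −180 ≡ 2, so v_5 = 2^{−1} = 7 (mod 13).
  v = [6, 2, 8, 3, 7].
Step 2: syndromes of r = [4, 12, 2, 0, 3] (all sums mod 13).
  S_0 = Σ v_i r_i = 6·4 + 2·12 + 8·2 + 3·0 + 7·3 = 85 ≡ 7.
  S_1 = Σ v_i α_i r_i = 6·4·4 + 2·11·12 + 8·1·2 + 3·12·0 + 7·2·3 = 418 ≡ 2.
  α_i^2 mod 13 = [3, 4, 1, 1, 4].
  S_2 = Σ v_i α_i^2 r_i = 6·3·4 + 2·4·12 + 8·1·2 + 3·1·0 + 7·4·3 = 268 ≡ 8.
  S = (7, 2, 8) ≠ 0, so r is not a codeword (an error is present).
Step 3: locate the error. For a single error e at position i, S_ℓ = v_i·e·α_i^ℓ, so α_err = S_1/S_0.
  S_0^{−1} = 7^{−1} = 2 (mod 13), so α_err = 2·2 = 4 ≡ 4 = α_1. Error position i = 1.
  Consistency check: S_2/S_1 = 8·7 = 56 ≡ 4 = α_err ✓ (single-error assumption holds).
Step 4: error magnitude e = S_0/v_1 = S_0·∏_{j≠1}(α_1 − α_j) = 7·11 = 77 ≡ 12 (mod 13).
Step 5: correct position 1: c_1 = r_1 − e = 4 − 12 ≡ 5 (mod 13). Hence c = [5, 12, 2, 0, 3].
  Check: interpolating c through the α_i gives m(x) = 1 + 1·x (degree < 2) with m(α_i) = c_i for every i, so c is indeed a codeword.


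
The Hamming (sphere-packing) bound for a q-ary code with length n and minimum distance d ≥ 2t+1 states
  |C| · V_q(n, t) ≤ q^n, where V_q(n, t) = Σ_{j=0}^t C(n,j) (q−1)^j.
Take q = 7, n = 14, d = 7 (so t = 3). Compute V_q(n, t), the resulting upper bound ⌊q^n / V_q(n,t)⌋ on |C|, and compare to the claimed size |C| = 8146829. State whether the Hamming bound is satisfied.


V_q(n, t) = 81985, q^n = 678223072849, Hamming bound = 8272526, |C| = 8146829 ≤ bound (satisfied).

Step 1: Compute V_q(n, t) = Σ_{j=0}^3 C(n, j) (q−1)^j.
  j = 0: C(14,0)·(6)^0 = 1·1 = 1.
  j = 1: C(14,1)·(6)^1 = 14·6 = 84.
  j = 2: C(14,2)·(6)^2 = 91·36 = 3276.
  j = 3: C(14,3)·(6)^3 = 364·216 = 78624.
  V_q(n, t) = 1 + 84 + 3276 + 78624 = 81985.
Step 2: q^n = 7^14 = 678223072849.
Step 3: Hamming bound ⌊q^n / V_q(n,t)⌋ = ⌊678223072849/81985⌋ = 8272526.
Step 4: Compare |C| = 8146829 to 8272526: satisfied.
The claimed |C| lies below the Hamming bound.


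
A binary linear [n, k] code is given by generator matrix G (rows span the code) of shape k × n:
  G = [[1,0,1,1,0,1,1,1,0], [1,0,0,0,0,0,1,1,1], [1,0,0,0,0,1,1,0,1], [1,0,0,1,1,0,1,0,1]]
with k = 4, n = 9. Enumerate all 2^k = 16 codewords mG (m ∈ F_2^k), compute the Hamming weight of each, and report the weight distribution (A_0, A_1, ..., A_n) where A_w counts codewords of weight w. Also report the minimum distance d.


Weight distribution: A_0 = 1, A_2 = 1, A_3 = 3, A_4 = 5, A_5 = 4, A_6 = 1, A_7 = 1. Minimum distance d = 2.

Enumerate all 2^4 = 16 messages m ∈ F_2^4.
For each, compute codeword c = mG in F_2^9, then tally its weight.
  m = 0000 → c = 000000000, weight = 0.
  m = 1000 → c = 101101110, weight = 6.
  m = 0100 → c = 100000111, weight = 4.
  m = 1100 → c = 001101001, weight = 4.
  m = 0010 → c = 100001101, weight = 4.
  m = 1010 → c = 001100011, weight = 4.
  m = 0110 → c = 000001010, weight = 2.
  m = 1110 → c = 101100100, weight = 4.
  m = 0001 → c = 100110101, weight = 5.
  m = 1001 → c = 001011011, weight = 5.
  m = 0101 → c = 000110010, weight = 3.
  m = 1101 → c = 101011100, weight = 5.
  m = 0011 → c = 000111000, weight = 3.
  m = 1011 → c = 101010110, weight = 5.
  m = 0111 → c = 100111111, weight = 7.
  m = 1111 → c = 001010001, weight = 3.
Tally weights:
  weight 0: 1 codewords.
  weight 2: 1 codewords.
  weight 3: 3 codewords.
  weight 4: 5 codewords.
  weight 5: 4 codewords.
  weight 6: 1 codewords.
  weight 7: 1 codewords.
Minimum distance d = smallest w > 0 with A_w > 0 = 2.
Sanity: Σ A_w = 16 = 2^4 = 16 ✓.


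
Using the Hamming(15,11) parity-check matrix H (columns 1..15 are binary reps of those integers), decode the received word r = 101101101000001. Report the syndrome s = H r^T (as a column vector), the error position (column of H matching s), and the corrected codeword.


s = (0, 0, 0, 1)^T, error position = 1, corrected codeword c = 001101101000001

Compute s = H r^T mod 2 one row at a time:
  s_1 = 0 + 1 + 0 + 0 + 0 + 0 + 0 + 1 = 2 ≡ 0 (mod 2).
  s_2 = 1 + 0 + 1 + 1 + 0 + 0 + 0 + 1 = 4 ≡ 0 (mod 2).
  s_3 = 0 + 1 + 1 + 1 + 0 + 0 + 0 + 1 = 4 ≡ 0 (mod 2).
  s_4 = 1 + 1 + 0 + 1 + 1 + 0 + 0 + 1 = 5 ≡ 1 (mod 2).
s = (0, 0, 0, 1)^T — this equals column 1 of H (binary 0001), so error is at position 1.
Correct: flip bit 1 of r = 101101101000001 to get c = 001101101000001.


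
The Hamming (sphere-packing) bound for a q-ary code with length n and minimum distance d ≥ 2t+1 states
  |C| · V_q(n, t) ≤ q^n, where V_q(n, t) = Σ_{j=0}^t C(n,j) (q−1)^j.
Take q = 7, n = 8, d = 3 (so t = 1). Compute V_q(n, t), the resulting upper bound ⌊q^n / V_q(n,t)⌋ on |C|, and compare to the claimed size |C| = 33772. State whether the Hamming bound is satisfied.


V_q(n, t) = 49, q^n = 5764801, Hamming bound = 117649, |C| = 33772 ≤ bound (satisfied).

Step 1: Compute V_q(n, t) = Σ_{j=0}^1 C(n, j) (q−1)^j.
  j = 0: C(8,0)·(6)^0 = 1·1 = 1.
  j = 1: C(8,1)·(6)^1 = 8·6 = 48.
  V_q(n, t) = 1 + 48 = 49.
Step 2: q^n = 7^8 = 5764801.
Step 3: Hamming bound ⌊q^n / V_q(n,t)⌋ = ⌊5764801/49⌋ = 117649.
Step 4: Compare |C| = 33772 to 117649: satisfied.
The claimed |C| lies below the Hamming bound.


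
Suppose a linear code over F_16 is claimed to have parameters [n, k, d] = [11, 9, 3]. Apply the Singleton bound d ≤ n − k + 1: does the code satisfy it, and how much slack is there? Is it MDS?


Singleton RHS = n − k + 1 = 3, slack = 0, bound satisfied, MDS.

Singleton bound: d ≤ n − k + 1.
Here n = 11, k = 9, so n − k + 1 = 3.
Given d = 3, check d ≤ 3: YES.
Slack = (n − k + 1) − d = 0.
The code is MDS (slack = 0).
Description: the claimed parameters are [11, 9, 3]_16; such a code would be MDS (meets Singleton bound).


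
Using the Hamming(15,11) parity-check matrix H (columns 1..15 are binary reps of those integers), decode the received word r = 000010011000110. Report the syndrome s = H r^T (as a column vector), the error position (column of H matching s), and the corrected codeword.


s = (0, 1, 1, 1)^T, error position = 7, corrected codeword c = 000010111000110

Compute s = H r^T mod 2 one row at a time:
  s_1 = 1 + 1 + 0 + 0 + 0 + 1 + 1 + 0 = 4 ≡ 0 (mod 2).
  s_2 = 0 + 1 + 0 + 0 + 0 + 1 + 1 + 0 = 3 ≡ 1 (mod 2).
  s_3 = 0 + 0 + 0 + 0 + 0 + 0 + 1 + 0 = 1 ≡ 1 (mod 2).
  s_4 = 0 + 0 + 1 + 0 + 1 + 0 + 1 + 0 = 3 ≡ 1 (mod 2).
s = (0, 1, 1, 1)^T — this equals column 7 of H (binary 0111), so error is at position 7.
Correct: flip bit 7 of r = 000010011000110 to get c = 000010111000110.


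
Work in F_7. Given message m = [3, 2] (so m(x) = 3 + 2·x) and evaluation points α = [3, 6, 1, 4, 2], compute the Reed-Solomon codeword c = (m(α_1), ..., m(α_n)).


c = [2, 1, 5, 4, 0]

Message polynomial: m(x) = 3 + 2·x (mod 7).
For each evaluation point α_i, compute m(α_i) mod 7:
  α_1 = 3: Horner steps 2 → 2, so m(3) = 2.
  α_2 = 6: Horner steps 2 → 1, so m(6) = 1.
  α_3 = 1: Horner steps 2 → 5, so m(1) = 5.
  α_4 = 4: Horner steps 2 → 4, so m(4) = 4.
  α_5 = 2: Horner steps 2 → 0, so m(2) = 0.
Codeword c = [2, 1, 5, 4, 0] ∈ F_7^5.


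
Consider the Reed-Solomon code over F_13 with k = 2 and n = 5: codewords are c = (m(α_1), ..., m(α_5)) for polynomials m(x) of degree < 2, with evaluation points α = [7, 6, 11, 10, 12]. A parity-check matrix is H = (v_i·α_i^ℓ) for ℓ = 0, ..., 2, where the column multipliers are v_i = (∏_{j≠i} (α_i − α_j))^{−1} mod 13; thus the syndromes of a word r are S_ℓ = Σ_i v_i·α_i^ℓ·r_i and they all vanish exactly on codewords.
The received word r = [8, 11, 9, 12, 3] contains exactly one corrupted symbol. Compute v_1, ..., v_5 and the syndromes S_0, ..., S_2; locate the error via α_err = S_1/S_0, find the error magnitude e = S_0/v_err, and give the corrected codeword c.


S = (11, 2, 11), error at position 5, error magnitude e = 10, c = [8, 11, 9, 12, 6].

Step 1: column multipliers v_i = (∏_{j≠i}(α_i − α_j))^{−1} mod 13.
  i = 1 (α = 7): (7−6)(7−11)(7−10)(7−12) = 1·(−4)·(−3)·(−5) = −60 ≡ 5, so v_1 = 5^{−1} = 8 (mod 13).
  i = 2 (α = 6): (6−7)(6−11)(6−10)(6−12) = (−1)·(−5)·(−4)·(−6) = 120 ≡ 3, so v_2 = 3^{−1} = 9 (mod 13).
  i = 3 (α = 11): (11−7)(11−6)(11−10)(11−12) = 4·5·1·(−1) = −20 ≡ 6, so v_3 = 6^{−1} = 11 (mod 13).
  i = 4 (α = 10): (10−7)(10−6)(10−11)(10−12) = 3·4·(−1)·(−2) = 24 ≡ 11, so v_4 = 11^{−1} = 6 (mod 13).
  i = 5 (α = 12): (12−7)(12−6)(12−11)(12−10) = 5·6·1·2 = 60 ≡ 8, so v_5 = 8^{−1} = 5 (mod 13).
  v = [8, 9, 11, 6, 5].
Step 2: syndromes of r = [8, 11, 9, 12, 3] (all sums mod 13).
  S_0 = Σ v_i r_i = 8·8 + 9·11 + 11·9 + 6·12 + 5·3 = 349 ≡ 11.
  S_1 = Σ v_i α_i r_i = 8·7·8 + 9·6·11 + 11·11·9 + 6·10·12 + 5·12·3 = 3031 ≡ 2.
  α_i^2 mod 13 = [10, 10, 4, 9, 1].
  S_2 = Σ v_i α_i^2 r_i = 8·10·8 + 9·10·11 + 11·4·9 + 6·9·12 + 5·1·3 = 2689 ≡ 11.
  S = (11, 2, 11) ≠ 0, so r is not a codeword (an error is present).
Step 3: locate the error. For a single error e at position i, S_ℓ = v_i·e·α_i^ℓ, so α_err = S_1/S_0.
  S_0^{−1} = 11^{−1} = 6 (mod 13), so α_err = 2·6 = 12 ≡ 12 = α_5. Error position i = 5.
  Consistency check: S_2/S_1 = 11·7 = 77 ≡ 12 = α_err ✓ (single-error assumption holds).
Step 4: error magnitude e = S_0/v_5 = S_0·∏_{j≠5}(α_5 − α_j) = 11·8 = 88 ≡ 10 (mod 13).
Step 5: correct position 5: c_5 = r_5 − e = 3 − 10 ≡ 6 (mod 13). Hence c = [8, 11, 9, 12, 6].
  Check: interpolating c through the α_i gives m(x) = 3 + 10·x (degree < 2) with m(α_i) = c_i for every i, so c is indeed a codeword.


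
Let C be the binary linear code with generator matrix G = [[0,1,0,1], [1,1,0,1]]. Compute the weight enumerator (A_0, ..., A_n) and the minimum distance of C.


Weight distribution: A_0 = 1, A_1 = 1, A_2 = 1, A_3 = 1. Minimum distance d = 1.

Enumerate all 2^2 = 4 messages m ∈ F_2^2.
For each, compute codeword c = mG in F_2^4, then tally its weight.
  m = 00 → c = 0000, weight = 0.
  m = 10 → c = 0101, weight = 2.
  m = 01 → c = 1101, weight = 3.
  m = 11 → c = 1000, weight = 1.
Tally weights:
  weight 0: 1 codewords.
  weight 1: 1 codewords.
  weight 2: 1 codewords.
  weight 3: 1 codewords.
Minimum distance d = smallest w > 0 with A_w > 0 = 1.
Sanity: Σ A_w = 4 = 2^2 = 4 ✓.


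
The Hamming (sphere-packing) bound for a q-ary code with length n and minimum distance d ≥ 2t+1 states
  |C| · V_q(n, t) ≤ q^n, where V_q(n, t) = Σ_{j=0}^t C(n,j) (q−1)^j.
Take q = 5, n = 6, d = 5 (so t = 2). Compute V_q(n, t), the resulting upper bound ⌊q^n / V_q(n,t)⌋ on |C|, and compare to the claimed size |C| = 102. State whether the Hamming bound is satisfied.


V_q(n, t) = 265, q^n = 15625, Hamming bound = 58, |C| = 102 > bound (violated).

Step 1: Compute V_q(n, t) = Σ_{j=0}^2 C(n, j) (q−1)^j.
  j = 0: C(6,0)·(4)^0 = 1·1 = 1.
  j = 1: C(6,1)·(4)^1 = 6·4 = 24.
  j = 2: C(6,2)·(4)^2 = 15·16 = 240.
  V_q(n, t) = 1 + 24 + 240 = 265.
Step 2: q^n = 5^6 = 15625.
Step 3: Hamming bound ⌊q^n / V_q(n,t)⌋ = ⌊15625/265⌋ = 58.
Step 4: Compare |C| = 102 to 58: violated.
The claimed |C| lies above the Hamming bound, so no 5-ary code of length 6 with d ≥ 5 can have 102 codewords.


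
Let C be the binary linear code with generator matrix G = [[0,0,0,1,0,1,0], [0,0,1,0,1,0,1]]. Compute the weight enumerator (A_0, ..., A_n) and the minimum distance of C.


Weight distribution: A_0 = 1, A_2 = 1, A_3 = 1, A_5 = 1. Minimum distance d = 2.

Enumerate all 2^2 = 4 messages m ∈ F_2^2.
For each, compute codeword c = mG in F_2^7, then tally its weight.
  m = 00 → c = 0000000, weight = 0.
  m = 10 → c = 0001010, weight = 2.
  m = 01 → c = 0010101, weight = 3.
  m = 11 → c = 0011111, weight = 5.
Tally weights:
  weight 0: 1 codewords.
  weight 2: 1 codewords.
  weight 3: 1 codewords.
  weight 5: 1 codewords.
Minimum distance d = smallest w > 0 with A_w > 0 = 2.
Sanity: Σ A_w = 4 = 2^2 = 4 ✓.


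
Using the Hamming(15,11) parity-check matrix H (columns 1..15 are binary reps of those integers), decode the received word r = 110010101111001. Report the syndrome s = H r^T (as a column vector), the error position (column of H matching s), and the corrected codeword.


s = (1, 0, 1, 0)^T, error position = 10, corrected codeword c = 110010101011001

Compute s = H r^T mod 2 one row at a time:
  s_1 = 0 + 1 + 1 + 1 + 1 + 0 + 0 + 1 = 5 ≡ 1 (mod 2).
  s_2 = 0 + 1 + 0 + 1 + 1 + 0 + 0 + 1 = 4 ≡ 0 (mod 2).
  s_3 = 1 + 0 + 0 + 1 + 1 + 1 + 0 + 1 = 5 ≡ 1 (mod 2).
  s_4 = 1 + 0 + 1 + 1 + 1 + 1 + 0 + 1 = 6 ≡ 0 (mod 2).
s = (1, 0, 1, 0)^T — this equals column 10 of H (binary 1010), so error is at position 10.
Correct: flip bit 10 of r = 110010101111001 to get c = 110010101011001.


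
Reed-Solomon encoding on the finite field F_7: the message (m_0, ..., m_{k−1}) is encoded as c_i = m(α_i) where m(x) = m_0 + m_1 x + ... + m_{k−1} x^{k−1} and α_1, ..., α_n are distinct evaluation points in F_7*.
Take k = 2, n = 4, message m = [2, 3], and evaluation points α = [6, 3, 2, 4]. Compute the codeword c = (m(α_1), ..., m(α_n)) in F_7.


c = [6, 4, 1, 0]

Message polynomial: m(x) = 2 + 3·x (mod 7).
For each evaluation point α_i, compute m(α_i) mod 7:
  α_1 = 6: Horner steps 3 → 6, so m(6) = 6.
  α_2 = 3: Horner steps 3 → 4, so m(3) = 4.
  α_3 = 2: Horner steps 3 → 1, so m(2) = 1.
  α_4 = 4: Horner steps 3 → 0, so m(4) = 0.
Codeword c = [6, 4, 1, 0] ∈ F_7^4.


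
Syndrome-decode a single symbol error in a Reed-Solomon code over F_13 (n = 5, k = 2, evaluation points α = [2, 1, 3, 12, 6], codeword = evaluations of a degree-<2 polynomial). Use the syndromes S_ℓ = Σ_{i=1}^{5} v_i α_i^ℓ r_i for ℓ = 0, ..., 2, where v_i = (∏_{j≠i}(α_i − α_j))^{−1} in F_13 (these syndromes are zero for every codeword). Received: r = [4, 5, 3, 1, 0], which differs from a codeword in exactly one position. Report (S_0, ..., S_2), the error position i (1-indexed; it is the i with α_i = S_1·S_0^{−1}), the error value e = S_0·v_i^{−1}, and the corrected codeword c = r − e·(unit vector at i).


S = (6, 7, 6), error at position 4, error magnitude e = 7, c = [4, 5, 3, 7, 0].

Step 1: column multipliers v_i = (∏_{j≠i}(α_i − α_j))^{−1} mod 13.
  i = 1 (α = 2): (2−1)(2−3)(2−12)(2−6) = 1·(−1)·(−10)·(−4) = −40 ≡ 12, so v_1 = 12^{−1} = 12 (mod 13).
  i = 2 (α = 1): (1−2)(1−3)(1−12)(1−6) = (−1)·(−2)·(−11)·(−5) = 110 ≡ 6, so v_2 = 6^{−1} = 11 (mod 13).
  i = 3 (α = 3): (3−2)(3−1)(3−12)(3−6) = 1·2·(−9)·(−3) = 54 ≡ 2, so v_3 = 2^{−1} = 7 (mod 13).
  i = 4 (α = 12): (12−2)(12−1)(12−3)(12−6) = 10·11·9·6 = 5940 ≡ 12, so v_4 = 12^{−1} = 12 (mod 13).
  i = 5 (α = 6): (6−2)(6−1)(6−3)(6−12) = 4·5·3·(−6) = −360 ≡ 4, so v_5 = 4^{−1} = 10 (mod 13).
  v = [12, 11, 7, 12, 10].
Step 2: syndromes of r = [4, 5, 3, 1, 0] (all sums mod 13).
  S_0 = Σ v_i r_i = 12·4 + 11·5 + 7·3 + 12·1 + 10·0 = 136 ≡ 6.
  S_1 = Σ v_i α_i r_i = 12·2·4 + 11·1·5 + 7·3·3 + 12·12·1 + 10·6·0 = 358 ≡ 7.
  α_i^2 mod 13 = [4, 1, 9, 1, 10].
  S_2 = Σ v_i α_i^2 r_i = 12·4·4 + 11·1·5 + 7·9·3 + 12·1·1 + 10·10·0 = 448 ≡ 6.
  S = (6, 7, 6) ≠ 0, so r is not a codeword (an error is present).
Step 3: locate the error. For a single error e at position i, S_ℓ = v_i·e·α_i^ℓ, so α_err = S_1/S_0.
  S_0^{−1} = 6^{−1} = 11 (mod 13), so α_err = 7·11 = 77 ≡ 12 = α_4. Error position i = 4.
  Consistency check: S_2/S_1 = 6·2 = 12 ≡ 12 = α_err ✓ (single-error assumption holds).
Step 4: error magnitude e = S_0/v_4 = S_0·∏_{j≠4}(α_4 − α_j) = 6·12 = 72 ≡ 7 (mod 13).
Step 5: correct position 4: c_4 = r_4 − e = 1 − 7 ≡ 7 (mod 13). Hence c = [4, 5, 3, 7, 0].
  Check: interpolating c through the α_i gives m(x) = 6 + 12·x (degree < 2) with m(α_i) = c_i for every i, so c is indeed a codeword.


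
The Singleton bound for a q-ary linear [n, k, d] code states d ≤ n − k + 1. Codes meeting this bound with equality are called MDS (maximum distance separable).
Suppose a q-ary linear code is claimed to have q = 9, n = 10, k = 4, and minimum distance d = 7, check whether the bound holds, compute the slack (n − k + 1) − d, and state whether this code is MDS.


Singleton RHS = n − k + 1 = 7, slack = 0, bound satisfied, MDS.

Singleton bound: d ≤ n − k + 1.
Here n = 10, k = 4, so n − k + 1 = 7.
Given d = 7, check d ≤ 7: YES.
Slack = (n − k + 1) − d = 0.
The code is MDS (slack = 0).
Description: the claimed parameters are [10, 4, 7]_9; such a code would be MDS (meets Singleton bound).


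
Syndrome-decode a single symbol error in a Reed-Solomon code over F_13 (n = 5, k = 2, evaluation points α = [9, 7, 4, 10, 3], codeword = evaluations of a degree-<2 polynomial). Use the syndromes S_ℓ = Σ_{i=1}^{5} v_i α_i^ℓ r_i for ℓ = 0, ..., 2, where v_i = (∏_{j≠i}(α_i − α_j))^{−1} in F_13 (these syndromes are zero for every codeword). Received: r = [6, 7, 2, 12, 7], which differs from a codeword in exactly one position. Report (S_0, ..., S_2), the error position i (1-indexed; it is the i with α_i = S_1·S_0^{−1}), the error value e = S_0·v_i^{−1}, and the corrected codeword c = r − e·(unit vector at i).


S = (2, 6, 5), error at position 5, error magnitude e = 11, c = [6, 7, 2, 12, 9].

Step 1: column multipliers v_i = (∏_{j≠i}(α_i − α_j))^{−1} mod 13.
  i = 1 (α = 9): (9−7)(9−4)(9−10)(9−3) = 2·5·(−1)·6 = −60 ≡ 5, so v_1 = 5^{−1} = 8 (mod 13).
  i = 2 (α = 7): (7−9)(7−4)(7−10)(7−3) = (−2)·3·(−3)·4 = 72 ≡ 7, so v_2 = 7^{−1} = 2 (mod 13).
  i = 3 (α = 4): (4−9)(4−7)(4−10)(4−3) = (−5)·(−3)·(−6)·1 = −90 ≡ 1, so v_3 = 1^{−1} = 1 (mod 13).
  i = 4 (α = 10): (10−9)(10−7)(10−4)(10−3) = 1·3·6·7 = 126 ≡ 9, so v_4 = 9^{−1} = 3 (mod 13).
  i = 5 (α = 3): (3−9)(3−7)(3−4)(3−10) = (−6)·(−4)·(−1)·(−7) = 168 ≡ 12, so v_5 = 12^{−1} = 12 (mod 13).
  v = [8, 2, 1, 3, 12].
Step 2: syndromes of r = [6, 7, 2, 12, 7] (all sums mod 13).
  S_0 = Σ v_i r_i = 8·6 + 2·7 + 1·2 + 3·12 + 12·7 = 184 ≡ 2.
  S_1 = Σ v_i α_i r_i = 8·9·6 + 2·7·7 + 1·4·2 + 3·10·12 + 12·3·7 = 1150 ≡ 6.
  α_i^2 mod 13 = [3, 10, 3, 9, 9].
  S_2 = Σ v_i α_i^2 r_i = 8·3·6 + 2·10·7 + 1·3·2 + 3·9·12 + 12·9·7 = 1370 ≡ 5.
  S = (2, 6, 5) ≠ 0, so r is not a codeword (an error is present).
Step 3: locate the error. For a single error e at position i, S_ℓ = v_i·e·α_i^ℓ, so α_err = S_1/S_0.
  S_0^{−1} = 2^{−1} = 7 (mod 13), so α_err = 6·7 = 42 ≡ 3 = α_5. Error position i = 5.
  Consistency check: S_2/S_1 = 5·11 = 55 ≡ 3 = α_err ✓ (single-error assumption holds).
Step 4: error magnitude e = S_0/v_5 = S_0·∏_{j≠5}(α_5 − α_j) = 2·12 = 24 ≡ 11 (mod 13).
Step 5: correct position 5: c_5 = r_5 − e = 7 − 11 ≡ 9 (mod 13). Hence c = [6, 7, 2, 12, 9].
  Check: interpolating c through the α_i gives m(x) = 4 + 6·x (degree < 2) with m(α_i) = c_i for every i, so c is indeed a codeword.


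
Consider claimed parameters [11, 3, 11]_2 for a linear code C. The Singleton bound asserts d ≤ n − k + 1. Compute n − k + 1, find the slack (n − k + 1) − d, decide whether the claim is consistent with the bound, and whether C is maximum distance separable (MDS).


Singleton RHS = n − k + 1 = 9, slack = -2, bound violated (no such code; not MDS).

Singleton bound: d ≤ n − k + 1.
Here n = 11, k = 3, so n − k + 1 = 9.
Given d = 11, check d ≤ 9: NO.
Slack = (n − k + 1) − d = -2.
The slack is negative: d = 11 exceeds n − k + 1 = 9 by 2, so the Singleton bound is violated and no linear [11, 3, 11]_2 code can exist. In particular it is not MDS (MDS requires d = n − k + 1 exactly).
Description: the claimed parameters are [11, 3, 11]_2; such a code would be impossible (violates the Singleton bound).


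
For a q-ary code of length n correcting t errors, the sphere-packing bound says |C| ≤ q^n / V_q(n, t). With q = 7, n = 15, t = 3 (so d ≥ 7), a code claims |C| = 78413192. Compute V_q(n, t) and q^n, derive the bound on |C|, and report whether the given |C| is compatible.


V_q(n, t) = 102151, q^n = 4747561509943, Hamming bound = 46475918, |C| = 78413192 > bound (violated).

Step 1: Compute V_q(n, t) = Σ_{j=0}^3 C(n, j) (q−1)^j.
  j = 0: C(15,0)·(6)^0 = 1·1 = 1.
  j = 1: C(15,1)·(6)^1 = 15·6 = 90.
  j = 2: C(15,2)·(6)^2 = 105·36 = 3780.
  j = 3: C(15,3)·(6)^3 = 455·216 = 98280.
  V_q(n, t) = 1 + 90 + 3780 + 98280 = 102151.
Step 2: q^n = 7^15 = 4747561509943.
Step 3: Hamming bound ⌊q^n / V_q(n,t)⌋ = ⌊4747561509943/102151⌋ = 46475918.
Step 4: Compare |C| = 78413192 to 46475918: violated.
The claimed |C| lies above the Hamming bound, so no 7-ary code of length 15 with d ≥ 7 can have 78413192 codewords.


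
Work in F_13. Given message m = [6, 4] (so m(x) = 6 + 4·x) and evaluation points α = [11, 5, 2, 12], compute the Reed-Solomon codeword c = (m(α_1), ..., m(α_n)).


c = [11, 0, 1, 2]

Message polynomial: m(x) = 6 + 4·x (mod 13).
For each evaluation point α_i, compute m(α_i) mod 13:
  α_1 = 11: Horner steps 4 → 11, so m(11) = 11.
  α_2 = 5: Horner steps 4 → 0, so m(5) = 0.
  α_3 = 2: Horner steps 4 → 1, so m(2) = 1.
  α_4 = 12: Horner steps 4 → 2, so m(12) = 2.
Codeword c = [11, 0, 1, 2] ∈ F_13^4.


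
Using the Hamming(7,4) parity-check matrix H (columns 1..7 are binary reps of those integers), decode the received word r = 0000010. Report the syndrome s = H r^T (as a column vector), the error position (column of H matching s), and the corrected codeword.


s = (1, 1, 0)^T, error position = 6, corrected codeword c = 0000000

Compute s = H r^T mod 2 one row at a time:
  s_1 = 0 + 0 + 1 + 0 = 1 ≡ 1 (mod 2).
  s_2 = 0 + 0 + 1 + 0 = 1 ≡ 1 (mod 2).
  s_3 = 0 + 0 + 0 + 0 = 0 ≡ 0 (mod 2).
s = (1, 1, 0)^T — this equals column 6 of H (binary 110), so error is at position 6.
Correct: flip bit 6 of r = 0000010 to get c = 0000000.


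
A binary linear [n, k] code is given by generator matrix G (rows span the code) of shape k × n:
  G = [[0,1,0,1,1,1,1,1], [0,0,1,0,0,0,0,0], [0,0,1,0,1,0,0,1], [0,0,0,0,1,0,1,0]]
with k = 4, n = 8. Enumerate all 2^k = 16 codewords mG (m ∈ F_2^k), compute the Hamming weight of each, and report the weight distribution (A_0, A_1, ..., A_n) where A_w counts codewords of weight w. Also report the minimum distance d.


Weight distribution: A_0 = 1, A_1 = 1, A_2 = 3, A_3 = 3, A_4 = 3, A_5 = 3, A_6 = 1, A_7 = 1. Minimum distance d = 1.

Enumerate all 2^4 = 16 messages m ∈ F_2^4.
For each, compute codeword c = mG in F_2^8, then tally its weight.
  m = 0000 → c = 00000000, weight = 0.
  m = 1000 → c = 01011111, weight = 6.
  m = 0100 → c = 00100000, weight = 1.
  m = 1100 → c = 01111111, weight = 7.
  m = 0010 → c = 00101001, weight = 3.
  m = 1010 → c = 01110110, weight = 5.
  m = 0110 → c = 00001001, weight = 2.
  m = 1110 → c = 01010110, weight = 4.
  m = 0001 → c = 00001010, weight = 2.
  m = 1001 → c = 01010101, weight = 4.
  m = 0101 → c = 00101010, weight = 3.
  m = 1101 → c = 01110101, weight = 5.
  m = 0011 → c = 00100011, weight = 3.
  m = 1011 → c = 01111100, weight = 5.
  m = 0111 → c = 00000011, weight = 2.
  m = 1111 → c = 01011100, weight = 4.
Tally weights:
  weight 0: 1 codewords.
  weight 1: 1 codewords.
  weight 2: 3 codewords.
  weight 3: 3 codewords.
  weight 4: 3 codewords.
  weight 5: 3 codewords.
  weight 6: 1 codewords.
  weight 7: 1 codewords.
Minimum distance d = smallest w > 0 with A_w > 0 = 1.
Sanity: Σ A_w = 16 = 2^4 = 16 ✓.
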